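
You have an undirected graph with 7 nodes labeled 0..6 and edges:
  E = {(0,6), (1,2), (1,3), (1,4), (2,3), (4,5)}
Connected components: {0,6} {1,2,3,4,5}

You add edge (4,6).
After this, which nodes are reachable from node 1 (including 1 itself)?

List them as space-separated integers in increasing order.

Before: nodes reachable from 1: {1,2,3,4,5}
Adding (4,6): merges 1's component with another. Reachability grows.
After: nodes reachable from 1: {0,1,2,3,4,5,6}

Answer: 0 1 2 3 4 5 6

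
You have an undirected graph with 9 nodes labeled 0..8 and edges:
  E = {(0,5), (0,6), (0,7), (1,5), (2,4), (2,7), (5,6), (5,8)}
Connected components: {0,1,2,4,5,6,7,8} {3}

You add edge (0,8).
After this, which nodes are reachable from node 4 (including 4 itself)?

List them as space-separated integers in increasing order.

Answer: 0 1 2 4 5 6 7 8

Derivation:
Before: nodes reachable from 4: {0,1,2,4,5,6,7,8}
Adding (0,8): both endpoints already in same component. Reachability from 4 unchanged.
After: nodes reachable from 4: {0,1,2,4,5,6,7,8}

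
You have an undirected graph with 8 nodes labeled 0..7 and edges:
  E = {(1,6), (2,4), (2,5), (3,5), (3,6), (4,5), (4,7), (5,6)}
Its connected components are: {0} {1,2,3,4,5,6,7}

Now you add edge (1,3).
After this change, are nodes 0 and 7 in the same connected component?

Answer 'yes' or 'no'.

Initial components: {0} {1,2,3,4,5,6,7}
Adding edge (1,3): both already in same component {1,2,3,4,5,6,7}. No change.
New components: {0} {1,2,3,4,5,6,7}
Are 0 and 7 in the same component? no

Answer: no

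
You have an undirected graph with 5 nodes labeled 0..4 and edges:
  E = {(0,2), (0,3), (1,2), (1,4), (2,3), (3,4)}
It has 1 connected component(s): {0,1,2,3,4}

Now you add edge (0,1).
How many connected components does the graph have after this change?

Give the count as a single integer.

Answer: 1

Derivation:
Initial component count: 1
Add (0,1): endpoints already in same component. Count unchanged: 1.
New component count: 1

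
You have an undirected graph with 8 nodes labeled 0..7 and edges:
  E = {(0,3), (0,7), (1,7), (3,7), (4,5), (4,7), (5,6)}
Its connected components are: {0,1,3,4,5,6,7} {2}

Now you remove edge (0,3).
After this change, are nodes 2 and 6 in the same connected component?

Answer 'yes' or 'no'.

Answer: no

Derivation:
Initial components: {0,1,3,4,5,6,7} {2}
Removing edge (0,3): not a bridge — component count unchanged at 2.
New components: {0,1,3,4,5,6,7} {2}
Are 2 and 6 in the same component? no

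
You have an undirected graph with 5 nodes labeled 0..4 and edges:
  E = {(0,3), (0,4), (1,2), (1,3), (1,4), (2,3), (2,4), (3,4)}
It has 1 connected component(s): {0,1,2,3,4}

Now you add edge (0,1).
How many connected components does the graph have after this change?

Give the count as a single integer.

Answer: 1

Derivation:
Initial component count: 1
Add (0,1): endpoints already in same component. Count unchanged: 1.
New component count: 1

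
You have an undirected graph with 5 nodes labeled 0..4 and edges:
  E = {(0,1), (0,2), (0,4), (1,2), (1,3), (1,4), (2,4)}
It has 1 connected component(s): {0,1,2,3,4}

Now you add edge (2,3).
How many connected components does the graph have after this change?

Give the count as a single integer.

Initial component count: 1
Add (2,3): endpoints already in same component. Count unchanged: 1.
New component count: 1

Answer: 1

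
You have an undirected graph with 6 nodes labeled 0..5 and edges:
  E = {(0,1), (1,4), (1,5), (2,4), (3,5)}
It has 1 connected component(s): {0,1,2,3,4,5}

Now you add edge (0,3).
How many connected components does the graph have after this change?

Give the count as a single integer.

Initial component count: 1
Add (0,3): endpoints already in same component. Count unchanged: 1.
New component count: 1

Answer: 1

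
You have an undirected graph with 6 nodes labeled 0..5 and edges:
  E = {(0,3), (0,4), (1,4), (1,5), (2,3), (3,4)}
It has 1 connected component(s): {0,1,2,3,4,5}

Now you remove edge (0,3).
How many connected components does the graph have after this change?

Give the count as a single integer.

Answer: 1

Derivation:
Initial component count: 1
Remove (0,3): not a bridge. Count unchanged: 1.
  After removal, components: {0,1,2,3,4,5}
New component count: 1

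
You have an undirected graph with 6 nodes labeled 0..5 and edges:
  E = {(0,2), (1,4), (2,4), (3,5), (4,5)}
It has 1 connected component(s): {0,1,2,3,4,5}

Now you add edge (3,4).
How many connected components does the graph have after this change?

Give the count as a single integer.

Initial component count: 1
Add (3,4): endpoints already in same component. Count unchanged: 1.
New component count: 1

Answer: 1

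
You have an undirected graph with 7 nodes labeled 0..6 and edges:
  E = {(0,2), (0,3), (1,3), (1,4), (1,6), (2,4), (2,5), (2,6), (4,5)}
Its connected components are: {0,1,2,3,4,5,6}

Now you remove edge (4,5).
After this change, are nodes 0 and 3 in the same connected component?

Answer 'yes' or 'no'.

Initial components: {0,1,2,3,4,5,6}
Removing edge (4,5): not a bridge — component count unchanged at 1.
New components: {0,1,2,3,4,5,6}
Are 0 and 3 in the same component? yes

Answer: yes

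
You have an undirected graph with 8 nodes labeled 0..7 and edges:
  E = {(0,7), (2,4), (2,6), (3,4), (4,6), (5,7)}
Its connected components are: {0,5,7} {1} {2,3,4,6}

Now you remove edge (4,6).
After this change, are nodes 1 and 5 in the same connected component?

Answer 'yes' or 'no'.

Initial components: {0,5,7} {1} {2,3,4,6}
Removing edge (4,6): not a bridge — component count unchanged at 3.
New components: {0,5,7} {1} {2,3,4,6}
Are 1 and 5 in the same component? no

Answer: no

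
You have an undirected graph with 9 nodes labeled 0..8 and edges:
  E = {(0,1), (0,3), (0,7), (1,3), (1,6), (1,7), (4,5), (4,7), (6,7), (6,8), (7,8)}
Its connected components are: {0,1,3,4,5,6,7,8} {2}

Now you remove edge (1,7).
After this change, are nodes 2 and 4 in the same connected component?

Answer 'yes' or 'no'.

Answer: no

Derivation:
Initial components: {0,1,3,4,5,6,7,8} {2}
Removing edge (1,7): not a bridge — component count unchanged at 2.
New components: {0,1,3,4,5,6,7,8} {2}
Are 2 and 4 in the same component? no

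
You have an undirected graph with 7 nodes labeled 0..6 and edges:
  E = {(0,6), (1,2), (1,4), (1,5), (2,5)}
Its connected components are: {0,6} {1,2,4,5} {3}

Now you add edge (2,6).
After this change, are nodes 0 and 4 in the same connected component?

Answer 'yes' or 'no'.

Initial components: {0,6} {1,2,4,5} {3}
Adding edge (2,6): merges {1,2,4,5} and {0,6}.
New components: {0,1,2,4,5,6} {3}
Are 0 and 4 in the same component? yes

Answer: yes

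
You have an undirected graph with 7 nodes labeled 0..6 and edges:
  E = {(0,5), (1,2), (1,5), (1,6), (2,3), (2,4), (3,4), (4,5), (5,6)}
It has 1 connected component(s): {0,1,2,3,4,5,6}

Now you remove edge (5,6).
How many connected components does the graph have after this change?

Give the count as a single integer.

Answer: 1

Derivation:
Initial component count: 1
Remove (5,6): not a bridge. Count unchanged: 1.
  After removal, components: {0,1,2,3,4,5,6}
New component count: 1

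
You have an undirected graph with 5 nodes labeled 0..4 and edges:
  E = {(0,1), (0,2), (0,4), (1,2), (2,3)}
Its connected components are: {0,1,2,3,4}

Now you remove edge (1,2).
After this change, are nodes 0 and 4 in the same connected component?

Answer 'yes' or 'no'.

Answer: yes

Derivation:
Initial components: {0,1,2,3,4}
Removing edge (1,2): not a bridge — component count unchanged at 1.
New components: {0,1,2,3,4}
Are 0 and 4 in the same component? yes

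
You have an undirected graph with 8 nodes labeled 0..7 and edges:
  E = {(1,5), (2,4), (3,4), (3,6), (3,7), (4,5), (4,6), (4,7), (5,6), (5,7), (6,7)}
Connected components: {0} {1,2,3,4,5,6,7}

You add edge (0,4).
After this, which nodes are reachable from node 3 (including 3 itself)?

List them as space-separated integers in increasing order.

Answer: 0 1 2 3 4 5 6 7

Derivation:
Before: nodes reachable from 3: {1,2,3,4,5,6,7}
Adding (0,4): merges 3's component with another. Reachability grows.
After: nodes reachable from 3: {0,1,2,3,4,5,6,7}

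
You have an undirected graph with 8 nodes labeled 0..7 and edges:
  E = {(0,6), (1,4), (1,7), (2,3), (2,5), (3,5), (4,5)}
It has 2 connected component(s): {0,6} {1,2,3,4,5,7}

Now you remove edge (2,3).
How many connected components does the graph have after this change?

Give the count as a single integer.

Answer: 2

Derivation:
Initial component count: 2
Remove (2,3): not a bridge. Count unchanged: 2.
  After removal, components: {0,6} {1,2,3,4,5,7}
New component count: 2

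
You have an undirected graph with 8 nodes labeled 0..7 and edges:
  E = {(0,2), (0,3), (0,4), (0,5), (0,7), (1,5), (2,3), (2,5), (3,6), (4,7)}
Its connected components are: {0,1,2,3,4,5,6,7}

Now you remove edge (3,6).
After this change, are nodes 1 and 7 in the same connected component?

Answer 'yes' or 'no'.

Initial components: {0,1,2,3,4,5,6,7}
Removing edge (3,6): it was a bridge — component count 1 -> 2.
New components: {0,1,2,3,4,5,7} {6}
Are 1 and 7 in the same component? yes

Answer: yes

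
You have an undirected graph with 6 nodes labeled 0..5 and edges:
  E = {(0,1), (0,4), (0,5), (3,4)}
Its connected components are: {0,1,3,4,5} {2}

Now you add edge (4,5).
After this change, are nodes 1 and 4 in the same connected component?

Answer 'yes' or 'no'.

Initial components: {0,1,3,4,5} {2}
Adding edge (4,5): both already in same component {0,1,3,4,5}. No change.
New components: {0,1,3,4,5} {2}
Are 1 and 4 in the same component? yes

Answer: yes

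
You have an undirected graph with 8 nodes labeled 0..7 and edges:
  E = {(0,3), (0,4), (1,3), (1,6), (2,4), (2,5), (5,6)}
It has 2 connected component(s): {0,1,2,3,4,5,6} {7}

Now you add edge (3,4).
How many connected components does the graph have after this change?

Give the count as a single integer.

Answer: 2

Derivation:
Initial component count: 2
Add (3,4): endpoints already in same component. Count unchanged: 2.
New component count: 2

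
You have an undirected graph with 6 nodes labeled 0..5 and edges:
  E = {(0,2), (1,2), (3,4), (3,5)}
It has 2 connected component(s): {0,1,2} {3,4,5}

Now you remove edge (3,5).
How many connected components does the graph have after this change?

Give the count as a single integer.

Initial component count: 2
Remove (3,5): it was a bridge. Count increases: 2 -> 3.
  After removal, components: {0,1,2} {3,4} {5}
New component count: 3

Answer: 3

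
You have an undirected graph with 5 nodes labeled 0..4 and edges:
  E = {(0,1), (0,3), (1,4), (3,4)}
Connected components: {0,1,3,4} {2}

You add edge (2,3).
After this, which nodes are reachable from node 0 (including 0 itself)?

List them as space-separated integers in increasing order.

Before: nodes reachable from 0: {0,1,3,4}
Adding (2,3): merges 0's component with another. Reachability grows.
After: nodes reachable from 0: {0,1,2,3,4}

Answer: 0 1 2 3 4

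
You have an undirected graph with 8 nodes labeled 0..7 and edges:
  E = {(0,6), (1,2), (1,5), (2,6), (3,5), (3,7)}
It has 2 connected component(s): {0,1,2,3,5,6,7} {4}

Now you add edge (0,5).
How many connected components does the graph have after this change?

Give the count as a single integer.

Answer: 2

Derivation:
Initial component count: 2
Add (0,5): endpoints already in same component. Count unchanged: 2.
New component count: 2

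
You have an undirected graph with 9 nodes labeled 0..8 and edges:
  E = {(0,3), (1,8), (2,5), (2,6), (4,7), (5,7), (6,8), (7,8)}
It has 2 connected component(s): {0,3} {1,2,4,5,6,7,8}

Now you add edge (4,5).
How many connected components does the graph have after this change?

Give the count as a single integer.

Answer: 2

Derivation:
Initial component count: 2
Add (4,5): endpoints already in same component. Count unchanged: 2.
New component count: 2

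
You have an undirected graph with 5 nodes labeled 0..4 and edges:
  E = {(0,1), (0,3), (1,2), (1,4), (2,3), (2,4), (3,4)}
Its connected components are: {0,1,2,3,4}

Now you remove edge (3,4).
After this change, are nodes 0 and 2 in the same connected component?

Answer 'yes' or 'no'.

Answer: yes

Derivation:
Initial components: {0,1,2,3,4}
Removing edge (3,4): not a bridge — component count unchanged at 1.
New components: {0,1,2,3,4}
Are 0 and 2 in the same component? yes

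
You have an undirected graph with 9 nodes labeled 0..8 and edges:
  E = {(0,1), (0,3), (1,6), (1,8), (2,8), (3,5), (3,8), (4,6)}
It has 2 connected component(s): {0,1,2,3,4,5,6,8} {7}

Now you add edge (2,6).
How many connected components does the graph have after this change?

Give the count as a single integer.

Answer: 2

Derivation:
Initial component count: 2
Add (2,6): endpoints already in same component. Count unchanged: 2.
New component count: 2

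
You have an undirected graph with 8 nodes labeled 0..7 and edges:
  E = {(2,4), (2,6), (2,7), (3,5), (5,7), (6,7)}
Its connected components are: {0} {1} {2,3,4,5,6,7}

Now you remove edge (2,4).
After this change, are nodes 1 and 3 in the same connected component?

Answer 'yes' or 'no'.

Initial components: {0} {1} {2,3,4,5,6,7}
Removing edge (2,4): it was a bridge — component count 3 -> 4.
New components: {0} {1} {2,3,5,6,7} {4}
Are 1 and 3 in the same component? no

Answer: no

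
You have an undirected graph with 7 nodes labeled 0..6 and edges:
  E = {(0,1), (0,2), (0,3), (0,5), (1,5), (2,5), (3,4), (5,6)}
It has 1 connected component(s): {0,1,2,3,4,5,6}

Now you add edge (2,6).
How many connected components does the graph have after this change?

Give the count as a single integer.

Answer: 1

Derivation:
Initial component count: 1
Add (2,6): endpoints already in same component. Count unchanged: 1.
New component count: 1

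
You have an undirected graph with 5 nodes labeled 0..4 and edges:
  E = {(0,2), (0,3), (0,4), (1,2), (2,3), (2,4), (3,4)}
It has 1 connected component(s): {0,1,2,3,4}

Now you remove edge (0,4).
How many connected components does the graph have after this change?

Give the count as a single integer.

Initial component count: 1
Remove (0,4): not a bridge. Count unchanged: 1.
  After removal, components: {0,1,2,3,4}
New component count: 1

Answer: 1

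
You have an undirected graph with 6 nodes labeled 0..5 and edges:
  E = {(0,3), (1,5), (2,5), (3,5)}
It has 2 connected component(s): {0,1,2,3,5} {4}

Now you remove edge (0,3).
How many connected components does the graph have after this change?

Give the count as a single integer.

Initial component count: 2
Remove (0,3): it was a bridge. Count increases: 2 -> 3.
  After removal, components: {0} {1,2,3,5} {4}
New component count: 3

Answer: 3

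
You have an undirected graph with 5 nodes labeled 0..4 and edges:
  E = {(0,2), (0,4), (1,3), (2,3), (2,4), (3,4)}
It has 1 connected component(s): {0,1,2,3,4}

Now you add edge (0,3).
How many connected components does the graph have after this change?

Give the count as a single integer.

Initial component count: 1
Add (0,3): endpoints already in same component. Count unchanged: 1.
New component count: 1

Answer: 1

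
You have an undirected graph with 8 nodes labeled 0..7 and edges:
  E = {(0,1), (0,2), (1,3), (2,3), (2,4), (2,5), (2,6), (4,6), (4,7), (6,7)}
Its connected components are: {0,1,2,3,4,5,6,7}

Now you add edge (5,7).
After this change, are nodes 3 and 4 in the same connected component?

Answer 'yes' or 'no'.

Initial components: {0,1,2,3,4,5,6,7}
Adding edge (5,7): both already in same component {0,1,2,3,4,5,6,7}. No change.
New components: {0,1,2,3,4,5,6,7}
Are 3 and 4 in the same component? yes

Answer: yes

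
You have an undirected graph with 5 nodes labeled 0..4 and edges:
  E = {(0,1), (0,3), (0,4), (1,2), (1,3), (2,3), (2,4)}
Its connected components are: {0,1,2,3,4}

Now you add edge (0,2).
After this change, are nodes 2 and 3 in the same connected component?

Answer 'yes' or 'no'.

Initial components: {0,1,2,3,4}
Adding edge (0,2): both already in same component {0,1,2,3,4}. No change.
New components: {0,1,2,3,4}
Are 2 and 3 in the same component? yes

Answer: yes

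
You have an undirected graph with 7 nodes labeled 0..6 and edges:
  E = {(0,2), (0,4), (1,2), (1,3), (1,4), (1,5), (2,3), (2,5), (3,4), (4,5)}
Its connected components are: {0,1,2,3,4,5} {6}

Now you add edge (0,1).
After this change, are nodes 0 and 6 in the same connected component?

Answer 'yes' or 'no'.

Initial components: {0,1,2,3,4,5} {6}
Adding edge (0,1): both already in same component {0,1,2,3,4,5}. No change.
New components: {0,1,2,3,4,5} {6}
Are 0 and 6 in the same component? no

Answer: no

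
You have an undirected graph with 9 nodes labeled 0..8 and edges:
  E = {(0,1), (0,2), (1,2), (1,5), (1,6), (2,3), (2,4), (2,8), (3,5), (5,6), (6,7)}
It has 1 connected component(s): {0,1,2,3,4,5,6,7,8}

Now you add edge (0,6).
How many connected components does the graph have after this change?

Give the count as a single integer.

Answer: 1

Derivation:
Initial component count: 1
Add (0,6): endpoints already in same component. Count unchanged: 1.
New component count: 1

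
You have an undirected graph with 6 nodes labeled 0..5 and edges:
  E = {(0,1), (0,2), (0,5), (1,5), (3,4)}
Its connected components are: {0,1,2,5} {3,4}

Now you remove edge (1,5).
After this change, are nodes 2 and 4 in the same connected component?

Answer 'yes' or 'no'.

Answer: no

Derivation:
Initial components: {0,1,2,5} {3,4}
Removing edge (1,5): not a bridge — component count unchanged at 2.
New components: {0,1,2,5} {3,4}
Are 2 and 4 in the same component? no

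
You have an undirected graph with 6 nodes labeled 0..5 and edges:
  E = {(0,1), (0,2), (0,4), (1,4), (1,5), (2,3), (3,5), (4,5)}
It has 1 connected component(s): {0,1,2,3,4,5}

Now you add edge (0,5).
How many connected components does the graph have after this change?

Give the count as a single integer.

Initial component count: 1
Add (0,5): endpoints already in same component. Count unchanged: 1.
New component count: 1

Answer: 1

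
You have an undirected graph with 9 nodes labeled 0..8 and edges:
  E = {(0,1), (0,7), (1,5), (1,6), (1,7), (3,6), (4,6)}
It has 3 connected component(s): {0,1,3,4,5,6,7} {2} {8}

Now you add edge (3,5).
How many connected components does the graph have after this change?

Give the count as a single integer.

Initial component count: 3
Add (3,5): endpoints already in same component. Count unchanged: 3.
New component count: 3

Answer: 3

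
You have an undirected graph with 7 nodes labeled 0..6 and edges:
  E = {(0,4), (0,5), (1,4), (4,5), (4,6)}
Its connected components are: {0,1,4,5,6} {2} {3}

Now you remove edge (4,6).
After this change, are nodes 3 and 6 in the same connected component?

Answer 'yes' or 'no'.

Initial components: {0,1,4,5,6} {2} {3}
Removing edge (4,6): it was a bridge — component count 3 -> 4.
New components: {0,1,4,5} {2} {3} {6}
Are 3 and 6 in the same component? no

Answer: no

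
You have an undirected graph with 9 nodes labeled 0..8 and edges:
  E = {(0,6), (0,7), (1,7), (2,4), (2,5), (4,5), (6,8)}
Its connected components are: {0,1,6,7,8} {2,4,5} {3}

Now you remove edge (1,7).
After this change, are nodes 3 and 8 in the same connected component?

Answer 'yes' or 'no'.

Initial components: {0,1,6,7,8} {2,4,5} {3}
Removing edge (1,7): it was a bridge — component count 3 -> 4.
New components: {0,6,7,8} {1} {2,4,5} {3}
Are 3 and 8 in the same component? no

Answer: no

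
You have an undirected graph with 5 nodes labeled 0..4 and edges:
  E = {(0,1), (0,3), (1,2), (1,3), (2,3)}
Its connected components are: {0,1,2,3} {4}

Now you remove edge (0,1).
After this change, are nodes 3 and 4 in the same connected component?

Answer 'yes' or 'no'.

Initial components: {0,1,2,3} {4}
Removing edge (0,1): not a bridge — component count unchanged at 2.
New components: {0,1,2,3} {4}
Are 3 and 4 in the same component? no

Answer: no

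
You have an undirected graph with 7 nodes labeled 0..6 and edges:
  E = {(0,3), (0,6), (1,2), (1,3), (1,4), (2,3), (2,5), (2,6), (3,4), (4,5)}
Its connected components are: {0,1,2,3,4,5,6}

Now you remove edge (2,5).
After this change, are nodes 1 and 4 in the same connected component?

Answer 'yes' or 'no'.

Initial components: {0,1,2,3,4,5,6}
Removing edge (2,5): not a bridge — component count unchanged at 1.
New components: {0,1,2,3,4,5,6}
Are 1 and 4 in the same component? yes

Answer: yes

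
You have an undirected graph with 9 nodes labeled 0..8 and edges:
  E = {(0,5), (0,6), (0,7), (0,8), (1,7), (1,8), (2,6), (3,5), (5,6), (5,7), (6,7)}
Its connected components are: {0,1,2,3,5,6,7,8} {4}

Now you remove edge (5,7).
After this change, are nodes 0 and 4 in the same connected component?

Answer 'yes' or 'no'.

Initial components: {0,1,2,3,5,6,7,8} {4}
Removing edge (5,7): not a bridge — component count unchanged at 2.
New components: {0,1,2,3,5,6,7,8} {4}
Are 0 and 4 in the same component? no

Answer: no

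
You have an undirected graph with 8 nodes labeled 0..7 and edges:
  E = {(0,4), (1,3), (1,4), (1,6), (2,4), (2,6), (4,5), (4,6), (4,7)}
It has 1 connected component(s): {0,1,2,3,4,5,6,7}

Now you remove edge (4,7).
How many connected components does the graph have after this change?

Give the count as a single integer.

Answer: 2

Derivation:
Initial component count: 1
Remove (4,7): it was a bridge. Count increases: 1 -> 2.
  After removal, components: {0,1,2,3,4,5,6} {7}
New component count: 2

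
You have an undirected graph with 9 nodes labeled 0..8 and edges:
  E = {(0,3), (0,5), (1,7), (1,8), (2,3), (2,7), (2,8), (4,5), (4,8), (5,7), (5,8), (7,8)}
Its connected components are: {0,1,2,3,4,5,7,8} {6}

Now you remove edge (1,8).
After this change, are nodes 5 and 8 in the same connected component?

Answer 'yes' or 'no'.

Initial components: {0,1,2,3,4,5,7,8} {6}
Removing edge (1,8): not a bridge — component count unchanged at 2.
New components: {0,1,2,3,4,5,7,8} {6}
Are 5 and 8 in the same component? yes

Answer: yes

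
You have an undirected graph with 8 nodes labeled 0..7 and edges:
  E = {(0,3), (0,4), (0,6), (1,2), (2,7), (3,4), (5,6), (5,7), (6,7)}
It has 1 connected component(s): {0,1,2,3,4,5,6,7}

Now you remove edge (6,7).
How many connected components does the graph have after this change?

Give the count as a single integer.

Answer: 1

Derivation:
Initial component count: 1
Remove (6,7): not a bridge. Count unchanged: 1.
  After removal, components: {0,1,2,3,4,5,6,7}
New component count: 1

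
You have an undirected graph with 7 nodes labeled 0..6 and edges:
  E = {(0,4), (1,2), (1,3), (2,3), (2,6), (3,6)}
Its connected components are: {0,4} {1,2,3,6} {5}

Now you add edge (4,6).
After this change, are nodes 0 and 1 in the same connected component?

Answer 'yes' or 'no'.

Initial components: {0,4} {1,2,3,6} {5}
Adding edge (4,6): merges {0,4} and {1,2,3,6}.
New components: {0,1,2,3,4,6} {5}
Are 0 and 1 in the same component? yes

Answer: yes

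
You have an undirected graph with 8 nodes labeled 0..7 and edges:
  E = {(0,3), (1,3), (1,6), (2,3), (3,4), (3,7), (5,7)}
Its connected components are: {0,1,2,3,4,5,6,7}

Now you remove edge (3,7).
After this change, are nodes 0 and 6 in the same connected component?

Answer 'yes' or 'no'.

Initial components: {0,1,2,3,4,5,6,7}
Removing edge (3,7): it was a bridge — component count 1 -> 2.
New components: {0,1,2,3,4,6} {5,7}
Are 0 and 6 in the same component? yes

Answer: yes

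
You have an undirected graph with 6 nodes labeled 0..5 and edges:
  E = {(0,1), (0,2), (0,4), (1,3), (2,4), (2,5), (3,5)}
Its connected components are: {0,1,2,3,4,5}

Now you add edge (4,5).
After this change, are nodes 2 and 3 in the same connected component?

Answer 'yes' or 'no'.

Answer: yes

Derivation:
Initial components: {0,1,2,3,4,5}
Adding edge (4,5): both already in same component {0,1,2,3,4,5}. No change.
New components: {0,1,2,3,4,5}
Are 2 and 3 in the same component? yes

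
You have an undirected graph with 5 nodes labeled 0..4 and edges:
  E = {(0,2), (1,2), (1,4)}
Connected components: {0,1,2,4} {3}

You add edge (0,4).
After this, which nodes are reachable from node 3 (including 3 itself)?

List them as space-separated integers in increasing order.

Before: nodes reachable from 3: {3}
Adding (0,4): both endpoints already in same component. Reachability from 3 unchanged.
After: nodes reachable from 3: {3}

Answer: 3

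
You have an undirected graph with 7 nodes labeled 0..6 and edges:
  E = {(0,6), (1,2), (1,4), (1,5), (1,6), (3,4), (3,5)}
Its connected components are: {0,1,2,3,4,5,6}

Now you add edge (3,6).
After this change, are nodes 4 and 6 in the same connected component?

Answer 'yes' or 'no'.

Answer: yes

Derivation:
Initial components: {0,1,2,3,4,5,6}
Adding edge (3,6): both already in same component {0,1,2,3,4,5,6}. No change.
New components: {0,1,2,3,4,5,6}
Are 4 and 6 in the same component? yes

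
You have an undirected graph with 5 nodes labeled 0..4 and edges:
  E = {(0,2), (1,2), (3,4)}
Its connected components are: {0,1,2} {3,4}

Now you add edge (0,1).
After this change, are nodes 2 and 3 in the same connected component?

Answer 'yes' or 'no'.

Initial components: {0,1,2} {3,4}
Adding edge (0,1): both already in same component {0,1,2}. No change.
New components: {0,1,2} {3,4}
Are 2 and 3 in the same component? no

Answer: no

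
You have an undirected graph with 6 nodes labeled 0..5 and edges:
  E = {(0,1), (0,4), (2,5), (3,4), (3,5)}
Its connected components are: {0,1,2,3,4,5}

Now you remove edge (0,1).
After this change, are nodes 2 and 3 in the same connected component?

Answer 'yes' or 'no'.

Initial components: {0,1,2,3,4,5}
Removing edge (0,1): it was a bridge — component count 1 -> 2.
New components: {0,2,3,4,5} {1}
Are 2 and 3 in the same component? yes

Answer: yes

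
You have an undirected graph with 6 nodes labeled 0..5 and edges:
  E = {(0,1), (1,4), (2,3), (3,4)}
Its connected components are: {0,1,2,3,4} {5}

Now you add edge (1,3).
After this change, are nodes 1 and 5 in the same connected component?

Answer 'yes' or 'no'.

Initial components: {0,1,2,3,4} {5}
Adding edge (1,3): both already in same component {0,1,2,3,4}. No change.
New components: {0,1,2,3,4} {5}
Are 1 and 5 in the same component? no

Answer: no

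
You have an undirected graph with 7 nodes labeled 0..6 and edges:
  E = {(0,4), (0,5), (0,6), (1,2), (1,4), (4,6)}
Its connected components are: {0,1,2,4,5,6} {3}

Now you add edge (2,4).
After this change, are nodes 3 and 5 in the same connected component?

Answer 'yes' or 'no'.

Initial components: {0,1,2,4,5,6} {3}
Adding edge (2,4): both already in same component {0,1,2,4,5,6}. No change.
New components: {0,1,2,4,5,6} {3}
Are 3 and 5 in the same component? no

Answer: no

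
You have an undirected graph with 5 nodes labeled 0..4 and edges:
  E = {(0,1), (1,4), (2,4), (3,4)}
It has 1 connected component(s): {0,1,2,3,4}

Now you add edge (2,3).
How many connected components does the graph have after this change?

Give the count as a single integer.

Answer: 1

Derivation:
Initial component count: 1
Add (2,3): endpoints already in same component. Count unchanged: 1.
New component count: 1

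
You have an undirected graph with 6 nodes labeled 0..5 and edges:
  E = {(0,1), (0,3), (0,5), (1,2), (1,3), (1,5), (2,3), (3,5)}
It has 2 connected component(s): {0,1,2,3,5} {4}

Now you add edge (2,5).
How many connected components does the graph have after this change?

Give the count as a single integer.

Answer: 2

Derivation:
Initial component count: 2
Add (2,5): endpoints already in same component. Count unchanged: 2.
New component count: 2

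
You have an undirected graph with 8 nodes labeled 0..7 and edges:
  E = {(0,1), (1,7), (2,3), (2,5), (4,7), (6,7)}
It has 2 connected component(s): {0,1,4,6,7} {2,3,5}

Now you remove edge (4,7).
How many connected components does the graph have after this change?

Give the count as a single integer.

Initial component count: 2
Remove (4,7): it was a bridge. Count increases: 2 -> 3.
  After removal, components: {0,1,6,7} {2,3,5} {4}
New component count: 3

Answer: 3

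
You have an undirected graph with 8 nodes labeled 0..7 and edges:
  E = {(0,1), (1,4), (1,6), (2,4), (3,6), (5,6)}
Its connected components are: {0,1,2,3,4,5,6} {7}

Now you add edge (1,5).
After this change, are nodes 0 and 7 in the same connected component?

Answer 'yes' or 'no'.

Initial components: {0,1,2,3,4,5,6} {7}
Adding edge (1,5): both already in same component {0,1,2,3,4,5,6}. No change.
New components: {0,1,2,3,4,5,6} {7}
Are 0 and 7 in the same component? no

Answer: no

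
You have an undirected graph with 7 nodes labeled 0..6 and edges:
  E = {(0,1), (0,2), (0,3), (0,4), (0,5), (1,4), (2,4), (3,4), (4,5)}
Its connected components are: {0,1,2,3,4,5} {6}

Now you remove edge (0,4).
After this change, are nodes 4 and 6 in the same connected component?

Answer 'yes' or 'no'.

Initial components: {0,1,2,3,4,5} {6}
Removing edge (0,4): not a bridge — component count unchanged at 2.
New components: {0,1,2,3,4,5} {6}
Are 4 and 6 in the same component? no

Answer: no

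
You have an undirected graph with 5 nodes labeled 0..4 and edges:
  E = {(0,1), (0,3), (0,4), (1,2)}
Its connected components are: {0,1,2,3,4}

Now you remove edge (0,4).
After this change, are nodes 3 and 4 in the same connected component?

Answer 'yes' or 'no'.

Answer: no

Derivation:
Initial components: {0,1,2,3,4}
Removing edge (0,4): it was a bridge — component count 1 -> 2.
New components: {0,1,2,3} {4}
Are 3 and 4 in the same component? no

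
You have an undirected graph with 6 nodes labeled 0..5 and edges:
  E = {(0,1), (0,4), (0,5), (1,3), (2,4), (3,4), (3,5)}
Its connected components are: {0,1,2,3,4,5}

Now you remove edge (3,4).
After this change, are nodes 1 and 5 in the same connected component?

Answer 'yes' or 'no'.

Answer: yes

Derivation:
Initial components: {0,1,2,3,4,5}
Removing edge (3,4): not a bridge — component count unchanged at 1.
New components: {0,1,2,3,4,5}
Are 1 and 5 in the same component? yes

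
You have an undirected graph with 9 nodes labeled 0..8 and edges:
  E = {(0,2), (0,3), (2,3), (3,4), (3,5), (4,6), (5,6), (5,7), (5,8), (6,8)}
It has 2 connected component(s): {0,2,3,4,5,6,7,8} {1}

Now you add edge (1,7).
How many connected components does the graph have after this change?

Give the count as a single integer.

Initial component count: 2
Add (1,7): merges two components. Count decreases: 2 -> 1.
New component count: 1

Answer: 1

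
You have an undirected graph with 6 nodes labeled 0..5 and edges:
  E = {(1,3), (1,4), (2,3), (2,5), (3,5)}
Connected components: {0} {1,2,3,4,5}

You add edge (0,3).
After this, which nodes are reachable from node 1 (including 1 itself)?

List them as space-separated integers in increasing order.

Before: nodes reachable from 1: {1,2,3,4,5}
Adding (0,3): merges 1's component with another. Reachability grows.
After: nodes reachable from 1: {0,1,2,3,4,5}

Answer: 0 1 2 3 4 5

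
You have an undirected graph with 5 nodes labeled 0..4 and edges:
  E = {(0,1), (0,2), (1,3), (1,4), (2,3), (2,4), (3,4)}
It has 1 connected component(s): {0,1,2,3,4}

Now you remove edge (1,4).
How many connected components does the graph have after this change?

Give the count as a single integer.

Answer: 1

Derivation:
Initial component count: 1
Remove (1,4): not a bridge. Count unchanged: 1.
  After removal, components: {0,1,2,3,4}
New component count: 1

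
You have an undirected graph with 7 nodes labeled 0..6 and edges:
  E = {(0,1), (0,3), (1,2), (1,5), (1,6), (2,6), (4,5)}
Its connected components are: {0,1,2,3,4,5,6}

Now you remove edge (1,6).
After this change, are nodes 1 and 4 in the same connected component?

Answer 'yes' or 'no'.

Answer: yes

Derivation:
Initial components: {0,1,2,3,4,5,6}
Removing edge (1,6): not a bridge — component count unchanged at 1.
New components: {0,1,2,3,4,5,6}
Are 1 and 4 in the same component? yes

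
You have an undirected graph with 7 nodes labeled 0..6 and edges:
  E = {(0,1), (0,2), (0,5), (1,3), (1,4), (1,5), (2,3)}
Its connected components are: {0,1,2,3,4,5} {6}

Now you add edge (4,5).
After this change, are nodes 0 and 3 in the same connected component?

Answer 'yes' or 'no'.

Answer: yes

Derivation:
Initial components: {0,1,2,3,4,5} {6}
Adding edge (4,5): both already in same component {0,1,2,3,4,5}. No change.
New components: {0,1,2,3,4,5} {6}
Are 0 and 3 in the same component? yes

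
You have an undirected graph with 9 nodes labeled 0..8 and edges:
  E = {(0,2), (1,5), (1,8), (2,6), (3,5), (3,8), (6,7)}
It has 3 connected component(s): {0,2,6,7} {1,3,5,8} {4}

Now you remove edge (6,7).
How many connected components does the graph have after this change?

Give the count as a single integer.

Initial component count: 3
Remove (6,7): it was a bridge. Count increases: 3 -> 4.
  After removal, components: {0,2,6} {1,3,5,8} {4} {7}
New component count: 4

Answer: 4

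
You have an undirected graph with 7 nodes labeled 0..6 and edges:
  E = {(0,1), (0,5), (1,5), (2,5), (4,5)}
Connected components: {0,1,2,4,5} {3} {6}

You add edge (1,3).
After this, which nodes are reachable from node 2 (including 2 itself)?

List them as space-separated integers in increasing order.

Before: nodes reachable from 2: {0,1,2,4,5}
Adding (1,3): merges 2's component with another. Reachability grows.
After: nodes reachable from 2: {0,1,2,3,4,5}

Answer: 0 1 2 3 4 5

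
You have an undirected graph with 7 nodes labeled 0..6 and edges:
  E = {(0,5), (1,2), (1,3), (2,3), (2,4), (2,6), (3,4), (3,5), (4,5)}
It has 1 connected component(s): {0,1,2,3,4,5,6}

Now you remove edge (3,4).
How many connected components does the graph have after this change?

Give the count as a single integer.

Initial component count: 1
Remove (3,4): not a bridge. Count unchanged: 1.
  After removal, components: {0,1,2,3,4,5,6}
New component count: 1

Answer: 1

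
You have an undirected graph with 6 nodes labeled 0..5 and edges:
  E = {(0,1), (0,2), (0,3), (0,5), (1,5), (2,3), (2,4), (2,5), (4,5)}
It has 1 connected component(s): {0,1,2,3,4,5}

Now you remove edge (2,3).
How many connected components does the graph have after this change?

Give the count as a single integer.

Answer: 1

Derivation:
Initial component count: 1
Remove (2,3): not a bridge. Count unchanged: 1.
  After removal, components: {0,1,2,3,4,5}
New component count: 1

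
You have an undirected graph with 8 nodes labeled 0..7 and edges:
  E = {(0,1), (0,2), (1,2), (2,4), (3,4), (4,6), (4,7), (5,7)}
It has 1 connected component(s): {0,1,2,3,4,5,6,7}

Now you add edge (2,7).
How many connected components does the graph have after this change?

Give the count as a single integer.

Initial component count: 1
Add (2,7): endpoints already in same component. Count unchanged: 1.
New component count: 1

Answer: 1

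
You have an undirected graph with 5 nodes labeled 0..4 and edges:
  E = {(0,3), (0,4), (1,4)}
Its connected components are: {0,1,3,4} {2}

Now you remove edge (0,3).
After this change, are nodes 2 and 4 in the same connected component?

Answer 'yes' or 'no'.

Initial components: {0,1,3,4} {2}
Removing edge (0,3): it was a bridge — component count 2 -> 3.
New components: {0,1,4} {2} {3}
Are 2 and 4 in the same component? no

Answer: no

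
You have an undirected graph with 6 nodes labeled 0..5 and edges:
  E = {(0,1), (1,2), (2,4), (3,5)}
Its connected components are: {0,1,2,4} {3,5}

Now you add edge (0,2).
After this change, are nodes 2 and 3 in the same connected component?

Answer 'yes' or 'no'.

Initial components: {0,1,2,4} {3,5}
Adding edge (0,2): both already in same component {0,1,2,4}. No change.
New components: {0,1,2,4} {3,5}
Are 2 and 3 in the same component? no

Answer: no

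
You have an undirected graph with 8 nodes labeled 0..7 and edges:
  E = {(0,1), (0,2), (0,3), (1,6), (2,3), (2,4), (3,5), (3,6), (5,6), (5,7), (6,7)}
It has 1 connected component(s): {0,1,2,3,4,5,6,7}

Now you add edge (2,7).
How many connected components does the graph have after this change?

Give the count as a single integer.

Answer: 1

Derivation:
Initial component count: 1
Add (2,7): endpoints already in same component. Count unchanged: 1.
New component count: 1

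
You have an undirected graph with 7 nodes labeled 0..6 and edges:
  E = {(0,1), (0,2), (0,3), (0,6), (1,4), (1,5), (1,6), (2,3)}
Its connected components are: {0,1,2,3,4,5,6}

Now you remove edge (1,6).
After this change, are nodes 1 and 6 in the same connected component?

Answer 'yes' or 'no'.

Answer: yes

Derivation:
Initial components: {0,1,2,3,4,5,6}
Removing edge (1,6): not a bridge — component count unchanged at 1.
New components: {0,1,2,3,4,5,6}
Are 1 and 6 in the same component? yes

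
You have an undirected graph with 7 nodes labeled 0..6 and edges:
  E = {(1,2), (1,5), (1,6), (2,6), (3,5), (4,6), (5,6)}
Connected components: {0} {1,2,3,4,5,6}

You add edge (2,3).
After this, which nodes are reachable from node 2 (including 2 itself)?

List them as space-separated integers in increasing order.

Before: nodes reachable from 2: {1,2,3,4,5,6}
Adding (2,3): both endpoints already in same component. Reachability from 2 unchanged.
After: nodes reachable from 2: {1,2,3,4,5,6}

Answer: 1 2 3 4 5 6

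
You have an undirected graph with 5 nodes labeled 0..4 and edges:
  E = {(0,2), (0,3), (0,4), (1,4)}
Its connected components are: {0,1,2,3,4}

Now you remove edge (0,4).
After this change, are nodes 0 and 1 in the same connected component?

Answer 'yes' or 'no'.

Initial components: {0,1,2,3,4}
Removing edge (0,4): it was a bridge — component count 1 -> 2.
New components: {0,2,3} {1,4}
Are 0 and 1 in the same component? no

Answer: no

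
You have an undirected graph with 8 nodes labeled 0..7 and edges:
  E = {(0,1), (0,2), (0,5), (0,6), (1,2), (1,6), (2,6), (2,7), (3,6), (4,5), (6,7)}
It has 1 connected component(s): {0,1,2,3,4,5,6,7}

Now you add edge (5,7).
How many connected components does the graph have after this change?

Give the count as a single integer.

Answer: 1

Derivation:
Initial component count: 1
Add (5,7): endpoints already in same component. Count unchanged: 1.
New component count: 1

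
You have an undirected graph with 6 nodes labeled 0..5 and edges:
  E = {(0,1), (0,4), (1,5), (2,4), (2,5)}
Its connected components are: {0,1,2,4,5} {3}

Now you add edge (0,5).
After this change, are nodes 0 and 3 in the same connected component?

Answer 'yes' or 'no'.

Answer: no

Derivation:
Initial components: {0,1,2,4,5} {3}
Adding edge (0,5): both already in same component {0,1,2,4,5}. No change.
New components: {0,1,2,4,5} {3}
Are 0 and 3 in the same component? no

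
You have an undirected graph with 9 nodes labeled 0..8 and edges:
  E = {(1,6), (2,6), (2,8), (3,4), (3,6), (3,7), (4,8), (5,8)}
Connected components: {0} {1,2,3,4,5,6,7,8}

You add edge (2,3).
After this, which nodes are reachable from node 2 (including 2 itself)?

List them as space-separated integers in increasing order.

Before: nodes reachable from 2: {1,2,3,4,5,6,7,8}
Adding (2,3): both endpoints already in same component. Reachability from 2 unchanged.
After: nodes reachable from 2: {1,2,3,4,5,6,7,8}

Answer: 1 2 3 4 5 6 7 8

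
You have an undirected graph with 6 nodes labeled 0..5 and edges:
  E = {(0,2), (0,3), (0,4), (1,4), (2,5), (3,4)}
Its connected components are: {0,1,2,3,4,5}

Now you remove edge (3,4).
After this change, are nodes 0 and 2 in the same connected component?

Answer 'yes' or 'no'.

Answer: yes

Derivation:
Initial components: {0,1,2,3,4,5}
Removing edge (3,4): not a bridge — component count unchanged at 1.
New components: {0,1,2,3,4,5}
Are 0 and 2 in the same component? yes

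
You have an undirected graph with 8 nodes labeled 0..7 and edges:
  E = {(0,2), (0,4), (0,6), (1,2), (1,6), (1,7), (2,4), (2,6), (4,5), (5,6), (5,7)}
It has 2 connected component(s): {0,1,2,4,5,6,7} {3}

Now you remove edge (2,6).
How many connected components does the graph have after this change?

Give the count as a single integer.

Initial component count: 2
Remove (2,6): not a bridge. Count unchanged: 2.
  After removal, components: {0,1,2,4,5,6,7} {3}
New component count: 2

Answer: 2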